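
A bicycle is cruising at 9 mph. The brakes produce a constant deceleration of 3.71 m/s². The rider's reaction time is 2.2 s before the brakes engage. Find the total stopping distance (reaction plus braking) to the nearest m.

9 mph × 0.44704 = 4.0234 m/s.
Reaction distance = v·t_r = 4.0234 × 2.2 = 8.851 m.
Braking distance = v²/(2a) = 4.0234² / (2 × 3.710) = 16.188 / 7.420 = 2.182 m.
Total = 8.851 + 2.182 = 11.033 m.

Total stopping distance ≈ 11 m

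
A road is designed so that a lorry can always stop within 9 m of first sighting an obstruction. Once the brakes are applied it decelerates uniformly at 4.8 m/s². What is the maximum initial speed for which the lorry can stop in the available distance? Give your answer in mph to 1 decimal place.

Maximum speed ≈ 20.8 mph

v²/(2a) = d ⇒ v = √(2 × 4.800 × 9) = √86.40 = 9.2952 m/s.
9.2952 m/s ÷ 0.44704 = 20.793 mph.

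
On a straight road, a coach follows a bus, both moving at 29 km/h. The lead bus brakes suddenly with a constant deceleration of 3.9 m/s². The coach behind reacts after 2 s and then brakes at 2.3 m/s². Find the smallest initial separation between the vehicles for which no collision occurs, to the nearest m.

29 km/h ÷ 3.6 = 8.0556 m/s.
Leader travels v²/(2a_L) = 64.893 / 7.800 = 8.320 m before stopping.
Follower covers v·t_r = 8.0556 × 2 = 16.111 m while reacting, then v²/(2a_F) = 64.893 / 4.600 = 14.107 m while braking, for a total of 16.111 + 14.107 = 30.218 m.
Since a_F ≤ a_L and the follower starts braking later, the follower is never slower than the leader, so the closest approach is when both have stopped.
Minimum gap = 30.218 − 8.320 = 21.898 m.

Minimum gap ≈ 22 m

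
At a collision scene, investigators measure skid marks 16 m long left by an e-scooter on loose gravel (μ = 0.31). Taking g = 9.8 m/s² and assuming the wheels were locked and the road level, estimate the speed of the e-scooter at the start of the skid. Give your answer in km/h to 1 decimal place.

Initial speed ≈ 35.5 km/h

Deceleration a = μg = 0.31 × 9.8 = 3.038 m/s².
v = √(2a·d) = √(2 × 3.038 × 16) = √97.216 = 9.8598 m/s.
= 9.8598 × 3.6 = 35.495 km/h.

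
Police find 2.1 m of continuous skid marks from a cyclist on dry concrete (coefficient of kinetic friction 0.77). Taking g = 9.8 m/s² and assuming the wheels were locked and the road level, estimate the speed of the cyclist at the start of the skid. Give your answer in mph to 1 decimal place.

Deceleration a = μg = 0.77 × 9.8 = 7.546 m/s².
v = √(2a·d) = √(2 × 7.546 × 2.1) = √31.693 = 5.6297 m/s.
= 5.6297 ÷ 0.44704 = 12.593 mph.

Initial speed ≈ 12.6 mph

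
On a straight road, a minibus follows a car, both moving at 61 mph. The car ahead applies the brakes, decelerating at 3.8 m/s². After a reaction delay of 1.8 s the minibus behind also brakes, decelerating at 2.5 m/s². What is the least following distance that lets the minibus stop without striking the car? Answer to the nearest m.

61 mph × 0.44704 = 27.2694 m/s.
Leader travels v²/(2a_L) = 743.620 / 7.600 = 97.845 m before stopping.
Follower covers v·t_r = 27.2694 × 1.8 = 49.085 m while reacting, then v²/(2a_F) = 743.620 / 5.000 = 148.724 m while braking, for a total of 49.085 + 148.724 = 197.809 m.
Since a_F ≤ a_L and the follower starts braking later, the follower is never slower than the leader, so the closest approach is when both have stopped.
Minimum gap = 197.809 − 97.845 = 99.964 m.

Minimum gap ≈ 100 m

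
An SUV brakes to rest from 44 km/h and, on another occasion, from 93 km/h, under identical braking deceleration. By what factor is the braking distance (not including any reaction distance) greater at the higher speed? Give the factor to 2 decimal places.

Braking distance d = v²/(2a), so with a fixed, d ∝ v².
Factor = (93/44)² = 2.1136² = 4.4673.

Factor ≈ 4.47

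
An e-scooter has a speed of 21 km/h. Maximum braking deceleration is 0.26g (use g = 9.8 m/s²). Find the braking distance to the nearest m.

Braking distance ≈ 7 m

21 km/h ÷ 3.6 = 5.8333 m/s.
a = 0.26 × 9.8 = 2.548 m/s².
Braking distance = v²/(2a) = 5.8333² / (2 × 2.548) = 34.027 / 5.096 = 6.677 m.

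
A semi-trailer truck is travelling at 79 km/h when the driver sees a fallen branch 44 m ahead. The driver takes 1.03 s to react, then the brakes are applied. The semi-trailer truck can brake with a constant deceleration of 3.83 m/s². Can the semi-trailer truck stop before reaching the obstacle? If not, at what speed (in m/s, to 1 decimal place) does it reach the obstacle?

No — it strikes the obstacle at 17.8 m/s

79 km/h ÷ 3.6 = 21.9444 m/s.
Reaction distance = 21.9444 × 1.03 = 22.603 m.
Braking distance needed to stop: v²/(2a) = 481.557 / 7.660 = 62.866 m, so total needed = 22.603 + 62.866 = 85.469 m > 44 m — it cannot stop.
Distance remaining when braking begins: 44 − 22.603 = 21.397 m.
v² = v₀² − 2a·d = 481.557 − 2 × 3.830 × 21.397 = 317.656 m²/s².
v = √317.656 = 17.823 m/s.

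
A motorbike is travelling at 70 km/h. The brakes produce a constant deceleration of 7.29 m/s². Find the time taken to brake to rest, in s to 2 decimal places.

70 km/h ÷ 3.6 = 19.4444 m/s.
Braking time = v/a = 19.4444 / 7.290 = 2.667 s.

Braking time ≈ 2.67 s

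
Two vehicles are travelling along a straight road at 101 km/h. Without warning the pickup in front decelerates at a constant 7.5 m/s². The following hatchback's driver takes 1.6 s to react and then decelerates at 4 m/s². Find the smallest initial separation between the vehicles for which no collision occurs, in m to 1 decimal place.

Minimum gap ≈ 90.8 m

101 km/h ÷ 3.6 = 28.0556 m/s.
Leader travels v²/(2a_L) = 787.117 / 15.000 = 52.474 m before stopping.
Follower covers v·t_r = 28.0556 × 1.6 = 44.889 m while reacting, then v²/(2a_F) = 787.117 / 8.000 = 98.390 m while braking, for a total of 44.889 + 98.390 = 143.279 m.
Since a_F ≤ a_L and the follower starts braking later, the follower is never slower than the leader, so the closest approach is when both have stopped.
Minimum gap = 143.279 − 52.474 = 90.805 m.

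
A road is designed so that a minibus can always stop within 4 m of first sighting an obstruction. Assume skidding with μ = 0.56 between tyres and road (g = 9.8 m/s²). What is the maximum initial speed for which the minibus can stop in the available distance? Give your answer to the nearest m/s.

a = μg = 0.56 × 9.8 = 5.488 m/s².
v²/(2a) = d ⇒ v = √(2 × 5.488 × 4) = √43.90 = 6.6257 m/s.

Maximum speed ≈ 7 m/s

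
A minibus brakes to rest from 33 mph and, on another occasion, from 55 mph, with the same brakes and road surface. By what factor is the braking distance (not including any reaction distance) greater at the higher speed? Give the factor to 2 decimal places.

Braking distance d = v²/(2a), so with a fixed, d ∝ v².
Factor = (55/33)² = 1.6667² = 2.7779.

Factor ≈ 2.78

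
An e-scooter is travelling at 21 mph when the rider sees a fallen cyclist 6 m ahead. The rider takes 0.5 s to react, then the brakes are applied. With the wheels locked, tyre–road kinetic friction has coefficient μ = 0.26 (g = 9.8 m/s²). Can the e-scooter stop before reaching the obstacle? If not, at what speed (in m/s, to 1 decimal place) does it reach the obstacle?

No — it strikes the obstacle at 9.0 m/s

21 mph × 0.44704 = 9.3878 m/s.
a = μg = 0.26 × 9.8 = 2.548 m/s².
Reaction distance = 9.3878 × 0.5 = 4.694 m.
Braking distance needed to stop: v²/(2a) = 88.131 / 5.096 = 17.294 m, so total needed = 4.694 + 17.294 = 21.988 m > 6 m — it cannot stop.
Distance remaining when braking begins: 6 − 4.694 = 1.306 m.
v² = v₀² − 2a·d = 88.131 − 2 × 2.548 × 1.306 = 81.476 m²/s².
v = √81.476 = 9.026 m/s.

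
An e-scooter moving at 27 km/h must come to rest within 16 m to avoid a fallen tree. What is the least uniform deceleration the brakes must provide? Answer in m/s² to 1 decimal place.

27 km/h ÷ 3.6 = 7.5000 m/s.
v² = 2a·d ⇒ a = v²/(2d) = 7.5000² / (2 × 16.000) = 56.250 / 32.000 = 1.7578 m/s².

Required deceleration ≈ 1.8 m/s²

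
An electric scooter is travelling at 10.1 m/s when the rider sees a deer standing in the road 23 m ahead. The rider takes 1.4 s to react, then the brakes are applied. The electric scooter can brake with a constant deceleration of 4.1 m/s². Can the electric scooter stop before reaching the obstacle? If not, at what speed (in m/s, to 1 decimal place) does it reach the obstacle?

Reaction distance = 10.1000 × 1.4 = 14.140 m.
Braking distance needed to stop: v²/(2a) = 102.010 / 8.200 = 12.440 m, so total needed = 14.140 + 12.440 = 26.580 m > 23 m — it cannot stop.
Distance remaining when braking begins: 23 − 14.140 = 8.860 m.
v² = v₀² − 2a·d = 102.010 − 2 × 4.100 × 8.860 = 29.358 m²/s².
v = √29.358 = 5.418 m/s.

No — it strikes the obstacle at 5.4 m/s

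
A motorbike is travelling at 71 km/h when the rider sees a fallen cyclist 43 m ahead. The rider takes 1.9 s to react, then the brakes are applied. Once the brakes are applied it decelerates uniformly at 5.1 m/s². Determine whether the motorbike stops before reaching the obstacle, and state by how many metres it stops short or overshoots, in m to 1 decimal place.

No — it overshoots by 32.6 m

71 km/h ÷ 3.6 = 19.7222 m/s.
Reaction distance = 19.7222 × 1.9 = 37.472 m.
Braking distance = v²/(2a) = 388.965 / 10.200 = 38.134 m.
Total stopping distance = 37.472 + 38.134 = 75.606 m, vs 43 m available — it cannot stop in time and overshoots by 75.606 − 43 = 32.606 m.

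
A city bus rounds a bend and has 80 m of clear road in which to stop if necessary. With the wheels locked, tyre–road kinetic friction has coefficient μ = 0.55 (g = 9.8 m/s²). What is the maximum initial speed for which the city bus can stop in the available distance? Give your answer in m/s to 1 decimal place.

a = μg = 0.55 × 9.8 = 5.390 m/s².
v²/(2a) = d ⇒ v = √(2 × 5.390 × 80) = √862.40 = 29.3666 m/s.

Maximum speed ≈ 29.4 m/s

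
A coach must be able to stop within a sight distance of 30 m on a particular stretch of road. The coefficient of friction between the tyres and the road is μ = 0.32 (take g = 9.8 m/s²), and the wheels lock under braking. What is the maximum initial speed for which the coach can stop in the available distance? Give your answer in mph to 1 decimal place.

Maximum speed ≈ 30.7 mph

a = μg = 0.32 × 9.8 = 3.136 m/s².
v²/(2a) = d ⇒ v = √(2 × 3.136 × 30) = √188.16 = 13.7171 m/s.
13.7171 m/s ÷ 0.44704 = 30.684 mph.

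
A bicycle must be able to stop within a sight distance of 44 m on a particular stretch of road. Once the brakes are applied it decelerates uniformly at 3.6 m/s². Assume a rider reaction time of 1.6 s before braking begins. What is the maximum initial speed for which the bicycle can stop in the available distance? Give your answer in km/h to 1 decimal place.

Maximum speed ≈ 46.6 km/h

Stopping distance: v·t_r + v²/(2a) = 44 with t_r = 1.6 s and a = 3.600 m/s².
So v² + 11.520 v − 316.80 = 0.
Positive root: v = −a·t_r + √((a·t_r)² + 2a·d) = −5.760 + √(33.178 + 316.80) = 12.9477 m/s.
12.9477 m/s × 3.6 = 46.612 km/h.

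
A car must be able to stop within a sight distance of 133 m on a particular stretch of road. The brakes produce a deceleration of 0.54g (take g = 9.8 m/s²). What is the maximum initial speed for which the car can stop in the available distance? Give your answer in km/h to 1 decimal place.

a = 0.54 × 9.8 = 5.292 m/s².
v²/(2a) = d ⇒ v = √(2 × 5.292 × 133) = √1407.67 = 37.5189 m/s.
37.5189 m/s × 3.6 = 135.068 km/h.

Maximum speed ≈ 135.1 km/h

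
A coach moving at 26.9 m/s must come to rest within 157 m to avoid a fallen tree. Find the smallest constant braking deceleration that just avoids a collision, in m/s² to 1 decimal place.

v² = 2a·d ⇒ a = v²/(2d) = 26.9000² / (2 × 157.000) = 723.610 / 314.000 = 2.3045 m/s².

Required deceleration ≈ 2.3 m/s²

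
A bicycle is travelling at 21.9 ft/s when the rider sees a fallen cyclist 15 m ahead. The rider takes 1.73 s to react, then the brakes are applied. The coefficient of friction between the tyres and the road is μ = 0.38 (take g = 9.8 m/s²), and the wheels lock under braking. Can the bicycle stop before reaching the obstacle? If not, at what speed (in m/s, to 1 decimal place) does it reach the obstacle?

21.9 ft/s × 0.3048 = 6.6751 m/s.
a = μg = 0.38 × 9.8 = 3.724 m/s².
Reaction distance = 6.6751 × 1.73 = 11.548 m.
Braking distance needed to stop: v²/(2a) = 44.557 / 7.448 = 5.982 m, so total needed = 11.548 + 5.982 = 17.530 m > 15 m — it cannot stop.
Distance remaining when braking begins: 15 − 11.548 = 3.452 m.
v² = v₀² − 2a·d = 44.557 − 2 × 3.724 × 3.452 = 18.847 m²/s².
v = √18.847 = 4.341 m/s.

No — it strikes the obstacle at 4.3 m/s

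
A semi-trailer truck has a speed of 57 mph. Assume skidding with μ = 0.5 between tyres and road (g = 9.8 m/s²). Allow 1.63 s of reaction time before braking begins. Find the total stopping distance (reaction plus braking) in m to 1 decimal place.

Total stopping distance ≈ 107.8 m

57 mph × 0.44704 = 25.4813 m/s.
a = μg = 0.5 × 9.8 = 4.900 m/s².
Reaction distance = v·t_r = 25.4813 × 1.63 = 41.535 m.
Braking distance = v²/(2a) = 25.4813² / (2 × 4.900) = 649.297 / 9.800 = 66.255 m.
Total = 41.535 + 66.255 = 107.790 m.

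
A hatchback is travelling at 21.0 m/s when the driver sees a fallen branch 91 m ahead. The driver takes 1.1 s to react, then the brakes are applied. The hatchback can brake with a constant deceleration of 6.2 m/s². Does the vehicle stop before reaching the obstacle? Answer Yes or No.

Yes

Reaction distance = 21.0000 × 1.1 = 23.100 m.
Braking distance = v²/(2a) = 441.000 / 12.400 = 35.565 m.
Total stopping distance = 23.100 + 35.565 = 58.665 m, vs 91 m available — it stops with 91 − 58.665 = 32.335 m to spare.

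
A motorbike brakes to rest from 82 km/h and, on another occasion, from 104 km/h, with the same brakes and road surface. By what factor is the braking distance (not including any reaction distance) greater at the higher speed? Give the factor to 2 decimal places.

Braking distance d = v²/(2a), so with a fixed, d ∝ v².
Factor = (104/82)² = 1.2683² = 1.6086.

Factor ≈ 1.61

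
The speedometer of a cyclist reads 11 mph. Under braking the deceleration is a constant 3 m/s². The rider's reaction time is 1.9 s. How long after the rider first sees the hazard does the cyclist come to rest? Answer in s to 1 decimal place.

Total time ≈ 3.5 s

11 mph × 0.44704 = 4.9174 m/s.
Braking time = v/a = 4.9174 / 3.000 = 1.639 s.
Total = 1.9 + 1.639 = 3.539 s.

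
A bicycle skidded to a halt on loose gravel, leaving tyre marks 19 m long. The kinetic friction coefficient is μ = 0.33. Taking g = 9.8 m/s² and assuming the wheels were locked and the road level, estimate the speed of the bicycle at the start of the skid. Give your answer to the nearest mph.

Deceleration a = μg = 0.33 × 9.8 = 3.234 m/s².
v = √(2a·d) = √(2 × 3.234 × 19) = √122.892 = 11.0857 m/s.
= 11.0857 ÷ 0.44704 = 24.798 mph.

Initial speed ≈ 25 mph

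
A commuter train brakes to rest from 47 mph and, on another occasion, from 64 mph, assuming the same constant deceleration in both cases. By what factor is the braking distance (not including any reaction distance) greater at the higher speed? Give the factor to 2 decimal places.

Factor ≈ 1.85

Braking distance d = v²/(2a), so with a fixed, d ∝ v².
Factor = (64/47)² = 1.3617² = 1.8542.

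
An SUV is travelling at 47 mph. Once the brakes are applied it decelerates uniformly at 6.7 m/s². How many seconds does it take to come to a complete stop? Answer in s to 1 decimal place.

47 mph × 0.44704 = 21.0109 m/s.
Braking time = v/a = 21.0109 / 6.700 = 3.136 s.

Braking time ≈ 3.1 s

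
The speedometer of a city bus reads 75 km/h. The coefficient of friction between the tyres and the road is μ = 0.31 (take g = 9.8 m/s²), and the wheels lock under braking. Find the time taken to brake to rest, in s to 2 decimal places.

75 km/h ÷ 3.6 = 20.8333 m/s.
a = μg = 0.31 × 9.8 = 3.038 m/s².
Braking time = v/a = 20.8333 / 3.038 = 6.858 s.

Braking time ≈ 6.86 s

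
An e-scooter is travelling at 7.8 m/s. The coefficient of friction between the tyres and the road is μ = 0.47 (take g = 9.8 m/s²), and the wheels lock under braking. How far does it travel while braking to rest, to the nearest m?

Braking distance ≈ 7 m

a = μg = 0.47 × 9.8 = 4.606 m/s².
Braking distance = v²/(2a) = 7.8000² / (2 × 4.606) = 60.840 / 9.212 = 6.604 m.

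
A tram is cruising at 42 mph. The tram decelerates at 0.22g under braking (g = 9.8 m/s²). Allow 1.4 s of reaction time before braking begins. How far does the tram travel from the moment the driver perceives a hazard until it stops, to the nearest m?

42 mph × 0.44704 = 18.7757 m/s.
a = 0.22 × 9.8 = 2.156 m/s².
Reaction distance = v·t_r = 18.7757 × 1.4 = 26.286 m.
Braking distance = v²/(2a) = 18.7757² / (2 × 2.156) = 352.527 / 4.312 = 81.755 m.
Total = 26.286 + 81.755 = 108.041 m.

Total stopping distance ≈ 108 m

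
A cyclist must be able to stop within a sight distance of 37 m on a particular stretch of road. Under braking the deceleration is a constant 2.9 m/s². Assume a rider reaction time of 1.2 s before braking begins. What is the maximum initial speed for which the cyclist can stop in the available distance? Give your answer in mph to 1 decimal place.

Stopping distance: v·t_r + v²/(2a) = 37 with t_r = 1.2 s and a = 2.900 m/s².
So v² + 6.960 v − 214.60 = 0.
Positive root: v = −a·t_r + √((a·t_r)² + 2a·d) = −3.480 + √(12.110 + 214.60) = 11.5769 m/s.
11.5769 m/s ÷ 0.44704 = 25.897 mph.

Maximum speed ≈ 25.9 mph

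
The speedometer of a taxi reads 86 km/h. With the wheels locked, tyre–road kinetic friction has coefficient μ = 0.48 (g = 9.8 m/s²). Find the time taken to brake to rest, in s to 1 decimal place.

86 km/h ÷ 3.6 = 23.8889 m/s.
a = μg = 0.48 × 9.8 = 4.704 m/s².
Braking time = v/a = 23.8889 / 4.704 = 5.078 s.

Braking time ≈ 5.1 s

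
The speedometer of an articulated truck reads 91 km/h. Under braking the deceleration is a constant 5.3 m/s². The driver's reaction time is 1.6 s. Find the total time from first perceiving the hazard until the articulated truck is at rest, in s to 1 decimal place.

Total time ≈ 6.4 s

91 km/h ÷ 3.6 = 25.2778 m/s.
Braking time = v/a = 25.2778 / 5.300 = 4.769 s.
Total = 1.6 + 4.769 = 6.369 s.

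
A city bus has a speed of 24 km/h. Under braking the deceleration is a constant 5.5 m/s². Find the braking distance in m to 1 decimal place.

Braking distance ≈ 4.0 m

24 km/h ÷ 3.6 = 6.6667 m/s.
Braking distance = v²/(2a) = 6.6667² / (2 × 5.500) = 44.445 / 11.000 = 4.040 m.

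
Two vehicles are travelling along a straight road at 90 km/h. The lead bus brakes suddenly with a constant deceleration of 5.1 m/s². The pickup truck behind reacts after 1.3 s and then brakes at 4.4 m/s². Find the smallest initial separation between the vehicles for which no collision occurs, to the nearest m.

90 km/h ÷ 3.6 = 25.0000 m/s.
Leader travels v²/(2a_L) = 625.000 / 10.200 = 61.275 m before stopping.
Follower covers v·t_r = 25.0000 × 1.3 = 32.500 m while reacting, then v²/(2a_F) = 625.000 / 8.800 = 71.023 m while braking, for a total of 32.500 + 71.023 = 103.523 m.
Since a_F ≤ a_L and the follower starts braking later, the follower is never slower than the leader, so the closest approach is when both have stopped.
Minimum gap = 103.523 − 61.275 = 42.248 m.

Minimum gap ≈ 42 m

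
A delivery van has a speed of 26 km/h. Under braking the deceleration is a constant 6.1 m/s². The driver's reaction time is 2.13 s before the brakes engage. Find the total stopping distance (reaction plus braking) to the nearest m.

Total stopping distance ≈ 20 m

26 km/h ÷ 3.6 = 7.2222 m/s.
Reaction distance = v·t_r = 7.2222 × 2.13 = 15.383 m.
Braking distance = v²/(2a) = 7.2222² / (2 × 6.100) = 52.160 / 12.200 = 4.275 m.
Total = 15.383 + 4.275 = 19.658 m.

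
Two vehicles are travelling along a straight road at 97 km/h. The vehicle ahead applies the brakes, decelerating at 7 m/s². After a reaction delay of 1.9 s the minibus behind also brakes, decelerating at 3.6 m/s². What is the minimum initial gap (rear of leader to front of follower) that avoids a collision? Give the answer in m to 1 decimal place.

Minimum gap ≈ 100.2 m

97 km/h ÷ 3.6 = 26.9444 m/s.
Leader travels v²/(2a_L) = 726.001 / 14.000 = 51.857 m before stopping.
Follower covers v·t_r = 26.9444 × 1.9 = 51.194 m while reacting, then v²/(2a_F) = 726.001 / 7.200 = 100.833 m while braking, for a total of 51.194 + 100.833 = 152.027 m.
Since a_F ≤ a_L and the follower starts braking later, the follower is never slower than the leader, so the closest approach is when both have stopped.
Minimum gap = 152.027 − 51.857 = 100.170 m.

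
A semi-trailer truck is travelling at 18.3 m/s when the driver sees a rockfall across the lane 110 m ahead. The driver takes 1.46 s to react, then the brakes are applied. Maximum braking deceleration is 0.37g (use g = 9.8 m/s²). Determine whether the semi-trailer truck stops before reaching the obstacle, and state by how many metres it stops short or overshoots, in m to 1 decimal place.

Yes — it stops 37.1 m short of the obstacle

a = 0.37 × 9.8 = 3.626 m/s².
Reaction distance = 18.3000 × 1.46 = 26.718 m.
Braking distance = v²/(2a) = 334.890 / 7.252 = 46.179 m.
Total stopping distance = 26.718 + 46.179 = 72.897 m, vs 110 m available — it stops with 110 − 72.897 = 37.103 m to spare.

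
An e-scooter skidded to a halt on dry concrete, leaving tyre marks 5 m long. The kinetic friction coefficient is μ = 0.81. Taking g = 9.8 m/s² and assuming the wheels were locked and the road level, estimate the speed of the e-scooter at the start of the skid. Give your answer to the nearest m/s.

Deceleration a = μg = 0.81 × 9.8 = 7.938 m/s².
v = √(2a·d) = √(2 × 7.938 × 5) = √79.380 = 8.9095 m/s.

Initial speed ≈ 9 m/s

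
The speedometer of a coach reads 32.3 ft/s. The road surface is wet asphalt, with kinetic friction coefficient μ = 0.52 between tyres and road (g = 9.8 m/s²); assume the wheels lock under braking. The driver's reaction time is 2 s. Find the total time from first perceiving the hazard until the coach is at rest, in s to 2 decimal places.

Total time ≈ 3.93 s

32.3 ft/s × 0.3048 = 9.8450 m/s.
a = μg = 0.52 × 9.8 = 5.096 m/s².
Braking time = v/a = 9.8450 / 5.096 = 1.932 s.
Total = 2 + 1.932 = 3.932 s.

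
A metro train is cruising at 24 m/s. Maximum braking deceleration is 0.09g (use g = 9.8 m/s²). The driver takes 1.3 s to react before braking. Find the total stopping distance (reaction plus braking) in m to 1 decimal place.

Total stopping distance ≈ 357.7 m

a = 0.09 × 9.8 = 0.882 m/s².
Reaction distance = v·t_r = 24.0000 × 1.3 = 31.200 m.
Braking distance = v²/(2a) = 24.0000² / (2 × 0.882) = 576.000 / 1.764 = 326.531 m.
Total = 31.200 + 326.531 = 357.731 m.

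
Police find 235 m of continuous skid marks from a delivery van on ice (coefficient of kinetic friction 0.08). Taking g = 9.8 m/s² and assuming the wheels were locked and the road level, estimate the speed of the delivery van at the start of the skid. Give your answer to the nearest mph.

Initial speed ≈ 43 mph

Deceleration a = μg = 0.08 × 9.8 = 0.784 m/s².
v = √(2a·d) = √(2 × 0.784 × 235) = √368.480 = 19.1958 m/s.
= 19.1958 ÷ 0.44704 = 42.940 mph.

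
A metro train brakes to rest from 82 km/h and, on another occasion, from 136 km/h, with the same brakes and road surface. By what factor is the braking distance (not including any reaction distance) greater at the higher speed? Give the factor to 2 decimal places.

Factor ≈ 2.75

Braking distance d = v²/(2a), so with a fixed, d ∝ v².
Factor = (136/82)² = 1.6585² = 2.7506.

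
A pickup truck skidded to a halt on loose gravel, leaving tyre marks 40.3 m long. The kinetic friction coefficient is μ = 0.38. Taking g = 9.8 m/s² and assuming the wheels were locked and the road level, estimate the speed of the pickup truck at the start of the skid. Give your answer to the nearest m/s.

Initial speed ≈ 17 m/s

Deceleration a = μg = 0.38 × 9.8 = 3.724 m/s².
v = √(2a·d) = √(2 × 3.724 × 40.3) = √300.154 = 17.3250 m/s.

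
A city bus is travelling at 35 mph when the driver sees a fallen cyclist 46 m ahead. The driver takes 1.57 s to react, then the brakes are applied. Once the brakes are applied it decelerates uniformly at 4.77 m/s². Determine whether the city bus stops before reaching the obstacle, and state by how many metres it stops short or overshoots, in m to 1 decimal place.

No — it overshoots by 4.2 m

35 mph × 0.44704 = 15.6464 m/s.
Reaction distance = 15.6464 × 1.57 = 24.565 m.
Braking distance = v²/(2a) = 244.810 / 9.540 = 25.661 m.
Total stopping distance = 24.565 + 25.661 = 50.226 m, vs 46 m available — it cannot stop in time and overshoots by 50.226 − 46 = 4.226 m.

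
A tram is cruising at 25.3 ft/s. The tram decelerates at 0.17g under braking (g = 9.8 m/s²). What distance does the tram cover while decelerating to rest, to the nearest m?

25.3 ft/s × 0.3048 = 7.7114 m/s.
a = 0.17 × 9.8 = 1.666 m/s².
Braking distance = v²/(2a) = 7.7114² / (2 × 1.666) = 59.466 / 3.332 = 17.847 m.

Braking distance ≈ 18 m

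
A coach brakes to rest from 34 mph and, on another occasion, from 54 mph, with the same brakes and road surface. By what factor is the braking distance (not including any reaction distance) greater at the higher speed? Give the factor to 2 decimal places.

Factor ≈ 2.52

Braking distance d = v²/(2a), so with a fixed, d ∝ v².
Factor = (54/34)² = 1.5882² = 2.5224.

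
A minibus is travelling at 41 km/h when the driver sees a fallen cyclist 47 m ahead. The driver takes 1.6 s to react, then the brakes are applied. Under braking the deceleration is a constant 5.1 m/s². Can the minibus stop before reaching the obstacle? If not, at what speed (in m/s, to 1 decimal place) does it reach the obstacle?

41 km/h ÷ 3.6 = 11.3889 m/s.
Reaction distance = 11.3889 × 1.6 = 18.222 m.
Braking distance = v²/(2a) = 129.707 / 10.200 = 12.716 m.
Total stopping distance = 18.222 + 12.716 = 30.938 m, vs 47 m available — it stops with 47 − 30.938 = 16.062 m to spare.

Yes — it stops about 16.1 m short of the obstacle, so it never reaches it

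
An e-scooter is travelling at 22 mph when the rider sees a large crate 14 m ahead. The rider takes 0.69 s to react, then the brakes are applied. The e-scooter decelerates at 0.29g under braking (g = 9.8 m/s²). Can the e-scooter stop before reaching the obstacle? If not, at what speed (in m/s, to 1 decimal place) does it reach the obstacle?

No — it strikes the obstacle at 7.5 m/s

22 mph × 0.44704 = 9.8349 m/s.
a = 0.29 × 9.8 = 2.842 m/s².
Reaction distance = 9.8349 × 0.69 = 6.786 m.
Braking distance needed to stop: v²/(2a) = 96.725 / 5.684 = 17.017 m, so total needed = 6.786 + 17.017 = 23.803 m > 14 m — it cannot stop.
Distance remaining when braking begins: 14 − 6.786 = 7.214 m.
v² = v₀² − 2a·d = 96.725 − 2 × 2.842 × 7.214 = 55.721 m²/s².
v = √55.721 = 7.465 m/s.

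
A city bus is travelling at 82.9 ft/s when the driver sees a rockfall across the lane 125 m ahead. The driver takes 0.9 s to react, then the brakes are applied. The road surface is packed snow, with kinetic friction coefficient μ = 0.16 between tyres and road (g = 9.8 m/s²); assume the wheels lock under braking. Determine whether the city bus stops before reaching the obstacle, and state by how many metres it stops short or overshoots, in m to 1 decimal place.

No — it overshoots by 101.3 m

82.9 ft/s × 0.3048 = 25.2679 m/s.
a = μg = 0.16 × 9.8 = 1.568 m/s².
Reaction distance = 25.2679 × 0.9 = 22.741 m.
Braking distance = v²/(2a) = 638.467 / 3.136 = 203.593 m.
Total stopping distance = 22.741 + 203.593 = 226.334 m, vs 125 m available — it cannot stop in time and overshoots by 226.334 − 125 = 101.334 m.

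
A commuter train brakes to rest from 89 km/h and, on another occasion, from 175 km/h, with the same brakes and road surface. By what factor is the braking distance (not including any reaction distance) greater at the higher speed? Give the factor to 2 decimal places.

Factor ≈ 3.87

Braking distance d = v²/(2a), so with a fixed, d ∝ v².
Factor = (175/89)² = 1.9663² = 3.8663.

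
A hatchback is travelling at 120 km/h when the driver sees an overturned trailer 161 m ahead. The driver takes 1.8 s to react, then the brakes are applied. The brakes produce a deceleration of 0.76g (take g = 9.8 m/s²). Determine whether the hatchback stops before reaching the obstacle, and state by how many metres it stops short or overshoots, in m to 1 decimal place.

Yes — it stops 26.4 m short of the obstacle

120 km/h ÷ 3.6 = 33.3333 m/s.
a = 0.76 × 9.8 = 7.448 m/s².
Reaction distance = 33.3333 × 1.8 = 60.000 m.
Braking distance = v²/(2a) = 1111.109 / 14.896 = 74.591 m.
Total stopping distance = 60.000 + 74.591 = 134.591 m, vs 161 m available — it stops with 161 − 134.591 = 26.409 m to spare.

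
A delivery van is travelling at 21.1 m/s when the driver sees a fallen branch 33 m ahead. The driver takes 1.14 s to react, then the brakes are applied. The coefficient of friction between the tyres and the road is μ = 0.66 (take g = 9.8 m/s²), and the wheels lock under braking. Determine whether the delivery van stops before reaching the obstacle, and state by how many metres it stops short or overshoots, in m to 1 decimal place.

a = μg = 0.66 × 9.8 = 6.468 m/s².
Reaction distance = 21.1000 × 1.14 = 24.054 m.
Braking distance = v²/(2a) = 445.210 / 12.936 = 34.416 m.
Total stopping distance = 24.054 + 34.416 = 58.470 m, vs 33 m available — it cannot stop in time and overshoots by 58.470 − 33 = 25.470 m.

No — it overshoots by 25.5 m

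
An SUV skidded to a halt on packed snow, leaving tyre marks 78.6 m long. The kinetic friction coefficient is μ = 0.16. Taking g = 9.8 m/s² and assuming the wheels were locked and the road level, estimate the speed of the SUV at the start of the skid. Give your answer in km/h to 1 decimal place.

Initial speed ≈ 56.5 km/h

Deceleration a = μg = 0.16 × 9.8 = 1.568 m/s².
v = √(2a·d) = √(2 × 1.568 × 78.6) = √246.490 = 15.7000 m/s.
= 15.7000 × 3.6 = 56.520 km/h.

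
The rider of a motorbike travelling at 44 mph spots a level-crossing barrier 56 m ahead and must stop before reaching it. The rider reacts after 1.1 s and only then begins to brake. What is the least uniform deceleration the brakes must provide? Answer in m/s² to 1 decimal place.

Required deceleration ≈ 5.6 m/s²

44 mph × 0.44704 = 19.6698 m/s.
Distance covered during reaction = 19.6698 × 1.1 = 21.637 m.
Distance available for braking: 56 − 21.637 = 34.363 m.
v² = 2a·d ⇒ a = v²/(2d) = 19.6698² / (2 × 34.363) = 386.901 / 68.726 = 5.6296 m/s².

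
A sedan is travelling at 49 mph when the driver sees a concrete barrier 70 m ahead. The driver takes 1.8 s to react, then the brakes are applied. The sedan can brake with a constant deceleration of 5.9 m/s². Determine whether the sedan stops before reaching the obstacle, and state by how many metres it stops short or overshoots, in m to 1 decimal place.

No — it overshoots by 10.1 m

49 mph × 0.44704 = 21.9050 m/s.
Reaction distance = 21.9050 × 1.8 = 39.429 m.
Braking distance = v²/(2a) = 479.829 / 11.800 = 40.663 m.
Total stopping distance = 39.429 + 40.663 = 80.092 m, vs 70 m available — it cannot stop in time and overshoots by 80.092 − 70 = 10.092 m.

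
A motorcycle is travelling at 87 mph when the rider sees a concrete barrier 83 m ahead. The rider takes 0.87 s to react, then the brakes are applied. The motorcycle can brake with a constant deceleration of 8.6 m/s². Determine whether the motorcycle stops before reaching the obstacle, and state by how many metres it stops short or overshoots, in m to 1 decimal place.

87 mph × 0.44704 = 38.8925 m/s.
Reaction distance = 38.8925 × 0.87 = 33.836 m.
Braking distance = v²/(2a) = 1512.627 / 17.200 = 87.943 m.
Total stopping distance = 33.836 + 87.943 = 121.779 m, vs 83 m available — it cannot stop in time and overshoots by 121.779 − 83 = 38.779 m.

No — it overshoots by 38.8 m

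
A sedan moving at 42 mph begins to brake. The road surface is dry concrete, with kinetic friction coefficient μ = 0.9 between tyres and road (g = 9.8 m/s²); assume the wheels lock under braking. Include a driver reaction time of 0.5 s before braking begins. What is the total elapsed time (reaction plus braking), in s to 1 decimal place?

42 mph × 0.44704 = 18.7757 m/s.
a = μg = 0.9 × 9.8 = 8.820 m/s².
Braking time = v/a = 18.7757 / 8.820 = 2.129 s.
Total = 0.5 + 2.129 = 2.629 s.

Total time ≈ 2.6 s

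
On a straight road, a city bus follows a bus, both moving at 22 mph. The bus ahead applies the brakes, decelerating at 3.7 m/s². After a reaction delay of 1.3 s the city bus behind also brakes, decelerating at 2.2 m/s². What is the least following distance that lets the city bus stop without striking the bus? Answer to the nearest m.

Minimum gap ≈ 22 m

22 mph × 0.44704 = 9.8349 m/s.
Leader travels v²/(2a_L) = 96.725 / 7.400 = 13.071 m before stopping.
Follower covers v·t_r = 9.8349 × 1.3 = 12.785 m while reacting, then v²/(2a_F) = 96.725 / 4.400 = 21.983 m while braking, for a total of 12.785 + 21.983 = 34.768 m.
Since a_F ≤ a_L and the follower starts braking later, the follower is never slower than the leader, so the closest approach is when both have stopped.
Minimum gap = 34.768 − 13.071 = 21.697 m.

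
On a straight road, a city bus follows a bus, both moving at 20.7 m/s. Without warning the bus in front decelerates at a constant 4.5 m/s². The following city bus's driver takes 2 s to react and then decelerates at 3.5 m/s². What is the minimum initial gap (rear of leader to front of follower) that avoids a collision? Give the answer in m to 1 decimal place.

Leader travels v²/(2a_L) = 428.490 / 9.000 = 47.610 m before stopping.
Follower covers v·t_r = 20.7000 × 2 = 41.400 m while reacting, then v²/(2a_F) = 428.490 / 7.000 = 61.213 m while braking, for a total of 41.400 + 61.213 = 102.613 m.
Since a_F ≤ a_L and the follower starts braking later, the follower is never slower than the leader, so the closest approach is when both have stopped.
Minimum gap = 102.613 − 47.610 = 55.003 m.

Minimum gap ≈ 55.0 m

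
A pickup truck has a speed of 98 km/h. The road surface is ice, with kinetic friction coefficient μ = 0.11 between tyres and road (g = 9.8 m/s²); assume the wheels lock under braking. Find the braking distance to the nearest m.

Braking distance ≈ 344 m

98 km/h ÷ 3.6 = 27.2222 m/s.
a = μg = 0.11 × 9.8 = 1.078 m/s².
Braking distance = v²/(2a) = 27.2222² / (2 × 1.078) = 741.048 / 2.156 = 343.714 m.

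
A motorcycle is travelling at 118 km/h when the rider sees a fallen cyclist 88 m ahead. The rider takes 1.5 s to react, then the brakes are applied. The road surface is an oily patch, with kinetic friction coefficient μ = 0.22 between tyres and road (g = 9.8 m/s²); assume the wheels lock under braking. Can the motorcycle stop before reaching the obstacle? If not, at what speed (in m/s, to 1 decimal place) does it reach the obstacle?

118 km/h ÷ 3.6 = 32.7778 m/s.
a = μg = 0.22 × 9.8 = 2.156 m/s².
Reaction distance = 32.7778 × 1.5 = 49.167 m.
Braking distance needed to stop: v²/(2a) = 1074.384 / 4.312 = 249.161 m, so total needed = 49.167 + 249.161 = 298.328 m > 88 m — it cannot stop.
Distance remaining when braking begins: 88 − 49.167 = 38.833 m.
v² = v₀² − 2a·d = 1074.384 − 2 × 2.156 × 38.833 = 906.936 m²/s².
v = √906.936 = 30.115 m/s.

No — it strikes the obstacle at 30.1 m/s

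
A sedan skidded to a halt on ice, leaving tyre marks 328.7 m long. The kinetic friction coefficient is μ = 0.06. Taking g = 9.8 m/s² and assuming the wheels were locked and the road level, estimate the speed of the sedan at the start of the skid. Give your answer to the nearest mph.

Deceleration a = μg = 0.06 × 9.8 = 0.588 m/s².
v = √(2a·d) = √(2 × 0.588 × 328.7) = √386.551 = 19.6609 m/s.
= 19.6609 ÷ 0.44704 = 43.980 mph.

Initial speed ≈ 44 mph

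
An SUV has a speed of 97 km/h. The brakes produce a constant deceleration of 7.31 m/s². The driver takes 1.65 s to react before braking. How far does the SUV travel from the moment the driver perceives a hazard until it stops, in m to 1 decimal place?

Total stopping distance ≈ 94.1 m

97 km/h ÷ 3.6 = 26.9444 m/s.
Reaction distance = v·t_r = 26.9444 × 1.65 = 44.458 m.
Braking distance = v²/(2a) = 26.9444² / (2 × 7.310) = 726.001 / 14.620 = 49.658 m.
Total = 44.458 + 49.658 = 94.116 m.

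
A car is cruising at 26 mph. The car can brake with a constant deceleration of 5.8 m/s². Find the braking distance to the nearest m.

26 mph × 0.44704 = 11.6230 m/s.
Braking distance = v²/(2a) = 11.6230² / (2 × 5.800) = 135.094 / 11.600 = 11.646 m.

Braking distance ≈ 12 m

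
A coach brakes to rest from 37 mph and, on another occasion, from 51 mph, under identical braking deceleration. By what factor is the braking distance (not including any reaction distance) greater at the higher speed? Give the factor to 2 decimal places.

Braking distance d = v²/(2a), so with a fixed, d ∝ v².
Factor = (51/37)² = 1.3784² = 1.9000.

Factor ≈ 1.90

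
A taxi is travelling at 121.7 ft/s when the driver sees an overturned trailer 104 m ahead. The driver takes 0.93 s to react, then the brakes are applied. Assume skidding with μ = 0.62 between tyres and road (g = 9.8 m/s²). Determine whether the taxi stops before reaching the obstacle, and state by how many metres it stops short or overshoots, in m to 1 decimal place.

No — it overshoots by 43.7 m

121.7 ft/s × 0.3048 = 37.0942 m/s.
a = μg = 0.62 × 9.8 = 6.076 m/s².
Reaction distance = 37.0942 × 0.93 = 34.498 m.
Braking distance = v²/(2a) = 1375.980 / 12.152 = 113.231 m.
Total stopping distance = 34.498 + 113.231 = 147.729 m, vs 104 m available — it cannot stop in time and overshoots by 147.729 − 104 = 43.729 m.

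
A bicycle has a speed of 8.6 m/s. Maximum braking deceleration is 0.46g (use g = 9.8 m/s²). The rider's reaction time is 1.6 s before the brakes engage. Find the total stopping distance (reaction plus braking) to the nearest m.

a = 0.46 × 9.8 = 4.508 m/s².
Reaction distance = v·t_r = 8.6000 × 1.6 = 13.760 m.
Braking distance = v²/(2a) = 8.6000² / (2 × 4.508) = 73.960 / 9.016 = 8.203 m.
Total = 13.760 + 8.203 = 21.963 m.

Total stopping distance ≈ 22 m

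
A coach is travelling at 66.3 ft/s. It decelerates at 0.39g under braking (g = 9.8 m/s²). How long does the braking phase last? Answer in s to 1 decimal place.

66.3 ft/s × 0.3048 = 20.2082 m/s.
a = 0.39 × 9.8 = 3.822 m/s².
Braking time = v/a = 20.2082 / 3.822 = 5.287 s.

Braking time ≈ 5.3 s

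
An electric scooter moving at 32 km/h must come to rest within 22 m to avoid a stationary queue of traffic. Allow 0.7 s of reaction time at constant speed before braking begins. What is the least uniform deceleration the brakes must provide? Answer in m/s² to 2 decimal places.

Required deceleration ≈ 2.50 m/s²

32 km/h ÷ 3.6 = 8.8889 m/s.
Distance covered during reaction = 8.8889 × 0.7 = 6.222 m.
Distance available for braking: 22 − 6.222 = 15.778 m.
v² = 2a·d ⇒ a = v²/(2d) = 8.8889² / (2 × 15.778) = 79.013 / 31.556 = 2.5039 m/s².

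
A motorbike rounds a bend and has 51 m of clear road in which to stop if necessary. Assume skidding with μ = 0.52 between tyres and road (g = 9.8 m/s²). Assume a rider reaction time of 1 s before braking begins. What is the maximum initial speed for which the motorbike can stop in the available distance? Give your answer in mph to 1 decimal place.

Maximum speed ≈ 40.9 mph

a = μg = 0.52 × 9.8 = 5.096 m/s².
Stopping distance: v·t_r + v²/(2a) = 51 with t_r = 1 s and a = 5.096 m/s².
So v² + 10.192 v − 519.79 = 0.
Positive root: v = −a·t_r + √((a·t_r)² + 2a·d) = −5.096 + √(25.969 + 519.79) = 18.2655 m/s.
18.2655 m/s ÷ 0.44704 = 40.859 mph.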